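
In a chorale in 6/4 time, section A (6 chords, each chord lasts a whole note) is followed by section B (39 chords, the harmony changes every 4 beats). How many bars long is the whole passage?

A: 6 × 4 = 24 beats = 4 bars.
B: 39 × 4 = 156 beats = 26 bars.
Total: 4 + 26 = 30 bars.

30 bars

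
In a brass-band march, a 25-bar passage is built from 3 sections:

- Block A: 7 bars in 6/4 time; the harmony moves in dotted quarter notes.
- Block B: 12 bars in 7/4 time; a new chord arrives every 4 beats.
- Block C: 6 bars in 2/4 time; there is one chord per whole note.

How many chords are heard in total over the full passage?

A: 7 bars × 6 beats = 42 beats; 1.5 beats/chord → 28 chords.
B: 12 bars × 7 beats = 84 beats; 4 beats/chord → 21 chords.
C: 6 bars × 2 beats = 12 beats; 4 beats/chord → 3 chords.
Total: 28 + 21 + 3 = 52.

52 chords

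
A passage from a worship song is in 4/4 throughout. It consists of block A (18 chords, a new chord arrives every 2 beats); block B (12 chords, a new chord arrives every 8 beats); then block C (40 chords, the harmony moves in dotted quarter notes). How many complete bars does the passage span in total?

A: 18 × 2 = 36 beats = 9 bars.
B: 12 × 8 = 96 beats = 24 bars.
C: 40 × 1.5 = 60 beats = 15 bars.
Total: 9 + 24 + 15 = 48 bars.

48 bars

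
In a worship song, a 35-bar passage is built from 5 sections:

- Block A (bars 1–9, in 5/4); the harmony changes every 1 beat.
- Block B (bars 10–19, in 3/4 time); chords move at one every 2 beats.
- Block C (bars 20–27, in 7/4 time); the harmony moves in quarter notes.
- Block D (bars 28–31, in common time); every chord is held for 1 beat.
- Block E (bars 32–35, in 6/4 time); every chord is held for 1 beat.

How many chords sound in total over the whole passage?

156 chords

A has 45 beats and chords last 1 each, so 45 chords.
B has 30 beats and chords last 2 each, so 15 chords.
C has 56 beats and chords last 1 each, so 56 chords.
D has 16 beats and chords last 1 each, so 16 chords.
E has 24 beats and chords last 1 each, so 24 chords.
Total: 45 + 15 + 56 + 16 + 24 = 156.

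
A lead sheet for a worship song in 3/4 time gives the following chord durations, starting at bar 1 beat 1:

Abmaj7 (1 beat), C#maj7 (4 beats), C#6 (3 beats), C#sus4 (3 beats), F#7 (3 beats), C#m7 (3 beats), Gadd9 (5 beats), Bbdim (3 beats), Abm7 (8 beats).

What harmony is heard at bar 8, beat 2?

Bbdim

Beat 2 of bar 8 is beat (8−1)×3 + 2 = 23 overall.
Running totals: Abmaj7 ends at 1, C#maj7 ends at 5, C#6 ends at 8, C#sus4 ends at 11, F#7 ends at 14, C#m7 ends at 17, Gadd9 ends at 22, Bbdim ends at 25.
Beat 23 falls within Bbdim.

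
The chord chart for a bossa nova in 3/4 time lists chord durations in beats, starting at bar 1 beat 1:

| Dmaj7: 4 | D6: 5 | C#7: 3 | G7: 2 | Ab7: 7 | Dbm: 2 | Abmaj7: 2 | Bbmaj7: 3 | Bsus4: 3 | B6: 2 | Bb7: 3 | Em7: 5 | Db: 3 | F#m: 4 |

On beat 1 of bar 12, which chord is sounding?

Bb7

Beat 1 of bar 12 is beat (12−1)×3 + 1 = 34 overall.
Running totals: Dmaj7 ends at 4, D6 ends at 9, C#7 ends at 12, G7 ends at 14, Ab7 ends at 21, Dbm ends at 23, Abmaj7 ends at 25, Bbmaj7 ends at 28, Bsus4 ends at 31, B6 ends at 33, Bb7 ends at 36.
Beat 34 falls within Bb7.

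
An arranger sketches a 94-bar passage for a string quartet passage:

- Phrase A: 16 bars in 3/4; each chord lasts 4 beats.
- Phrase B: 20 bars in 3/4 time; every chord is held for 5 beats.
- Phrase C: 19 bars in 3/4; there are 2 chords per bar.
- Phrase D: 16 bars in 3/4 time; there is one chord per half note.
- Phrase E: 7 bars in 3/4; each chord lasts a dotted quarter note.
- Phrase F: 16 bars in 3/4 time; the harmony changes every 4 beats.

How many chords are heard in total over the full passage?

A has 48 beats and chords last 4 each, so 12 chords.
B has 60 beats and chords last 5 each, so 12 chords.
C has 57 beats and chords last 1.5 each, so 38 chords.
D has 48 beats and chords last 2 each, so 24 chords.
E has 21 beats and chords last 1.5 each, so 14 chords.
F has 48 beats and chords last 4 each, so 12 chords.
Total: 12 + 12 + 38 + 24 + 14 + 12 = 112.

112 chords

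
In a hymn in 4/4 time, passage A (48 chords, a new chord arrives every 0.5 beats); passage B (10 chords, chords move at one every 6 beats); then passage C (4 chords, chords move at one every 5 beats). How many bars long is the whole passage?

A: 48 × 0.5 = 24 beats = 6 bars.
B: 10 × 6 = 60 beats = 15 bars.
C: 4 × 5 = 20 beats = 5 bars.
Total: 6 + 15 + 5 = 26 bars.

26 bars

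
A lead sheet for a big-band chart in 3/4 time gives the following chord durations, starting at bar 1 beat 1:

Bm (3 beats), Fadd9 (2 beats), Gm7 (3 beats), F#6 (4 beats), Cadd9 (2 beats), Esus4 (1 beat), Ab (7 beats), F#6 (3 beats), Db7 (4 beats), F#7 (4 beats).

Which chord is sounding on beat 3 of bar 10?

Beat 3 of bar 10 is beat (10−1)×3 + 3 = 30 overall.
Running totals: Bm ends at 3, Fadd9 ends at 5, Gm7 ends at 8, F#6 ends at 12, Cadd9 ends at 14, Esus4 ends at 15, Ab ends at 22, F#6 ends at 25, Db7 ends at 29, F#7 ends at 33.
Beat 30 falls within F#7.

F#7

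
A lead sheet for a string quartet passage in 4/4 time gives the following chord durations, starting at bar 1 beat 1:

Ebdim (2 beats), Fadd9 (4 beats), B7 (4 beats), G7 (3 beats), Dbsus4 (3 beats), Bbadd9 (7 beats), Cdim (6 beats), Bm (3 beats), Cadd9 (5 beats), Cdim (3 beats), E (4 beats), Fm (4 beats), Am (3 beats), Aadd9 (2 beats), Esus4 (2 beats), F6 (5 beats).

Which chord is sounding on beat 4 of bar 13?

Aadd9

Beat 4 of bar 13 is beat (13−1)×4 + 4 = 52 overall.
Running totals: Ebdim ends at 2, Fadd9 ends at 6, B7 ends at 10, G7 ends at 13, Dbsus4 ends at 16, Bbadd9 ends at 23, Cdim ends at 29, Bm ends at 32, Cadd9 ends at 37, Cdim ends at 40, E ends at 44, Fm ends at 48, Am ends at 51, Aadd9 ends at 53.
Beat 52 falls within Aadd9.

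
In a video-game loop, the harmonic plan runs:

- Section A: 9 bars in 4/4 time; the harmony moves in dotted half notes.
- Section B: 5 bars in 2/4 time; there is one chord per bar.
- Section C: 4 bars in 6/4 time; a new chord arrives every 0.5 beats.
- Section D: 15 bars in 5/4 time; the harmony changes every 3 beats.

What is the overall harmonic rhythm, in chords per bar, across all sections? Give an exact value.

A: 9 × 4 = 36 beats ÷ 3 = 12 chords.
B: 5 × 2 = 10 beats ÷ 2 = 5 chords.
C: 4 × 6 = 24 beats ÷ 0.5 = 48 chords.
D: 15 × 5 = 75 beats ÷ 3 = 25 chords.
Overall: 90 chords over 33 bars → 90/33 = 30/11 chords per bar.

30/11 chords per bar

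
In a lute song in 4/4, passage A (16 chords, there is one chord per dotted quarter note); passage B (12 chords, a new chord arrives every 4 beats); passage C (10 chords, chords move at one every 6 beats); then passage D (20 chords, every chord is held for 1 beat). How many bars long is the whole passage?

38 bars

A: 16 × 1.5 = 24 beats = 6 bars.
B: 12 × 4 = 48 beats = 12 bars.
C: 10 × 6 = 60 beats = 15 bars.
D: 20 × 1 = 20 beats = 5 bars.
Total: 6 + 12 + 15 + 5 = 38 bars.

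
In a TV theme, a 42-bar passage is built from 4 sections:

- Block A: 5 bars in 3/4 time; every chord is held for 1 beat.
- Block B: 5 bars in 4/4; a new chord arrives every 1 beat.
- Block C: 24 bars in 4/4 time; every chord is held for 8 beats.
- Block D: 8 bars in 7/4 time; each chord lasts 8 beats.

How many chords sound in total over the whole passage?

A has 15 beats and chords last 1 each, so 15 chords.
B has 20 beats and chords last 1 each, so 20 chords.
C has 96 beats and chords last 8 each, so 12 chords.
D has 56 beats and chords last 8 each, so 7 chords.
Total: 15 + 20 + 12 + 7 = 54.

54 chords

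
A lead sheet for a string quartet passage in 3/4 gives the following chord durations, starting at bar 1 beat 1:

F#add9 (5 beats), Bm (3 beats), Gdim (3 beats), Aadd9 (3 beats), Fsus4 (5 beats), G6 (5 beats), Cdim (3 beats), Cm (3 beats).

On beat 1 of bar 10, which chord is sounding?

Cm

Beat 1 of bar 10 is beat (10−1)×3 + 1 = 28 overall.
Running totals: F#add9 ends at 5, Bm ends at 8, Gdim ends at 11, Aadd9 ends at 14, Fsus4 ends at 19, G6 ends at 24, Cdim ends at 27, Cm ends at 30.
Beat 28 falls within Cm.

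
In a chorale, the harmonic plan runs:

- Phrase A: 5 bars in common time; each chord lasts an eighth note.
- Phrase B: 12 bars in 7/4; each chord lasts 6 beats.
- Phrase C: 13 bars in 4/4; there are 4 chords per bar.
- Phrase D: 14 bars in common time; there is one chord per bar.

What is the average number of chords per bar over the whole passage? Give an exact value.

A: 5 × 4 = 20 beats ÷ 0.5 = 40 chords.
B: 12 × 7 = 84 beats ÷ 6 = 14 chords.
C: 13 × 4 = 52 beats ÷ 1 = 52 chords.
D: 14 × 4 = 56 beats ÷ 4 = 14 chords.
Overall: 120 chords over 44 bars → 120/44 = 30/11 chords per bar.

30/11 chords per bar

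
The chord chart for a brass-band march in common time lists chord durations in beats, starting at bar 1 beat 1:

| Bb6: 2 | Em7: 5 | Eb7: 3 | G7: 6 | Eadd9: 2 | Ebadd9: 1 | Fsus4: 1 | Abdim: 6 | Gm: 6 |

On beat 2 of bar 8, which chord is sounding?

Gm

Beat 2 of bar 8 is beat (8−1)×4 + 2 = 30 overall.
Running totals: Bb6 ends at 2, Em7 ends at 7, Eb7 ends at 10, G7 ends at 16, Eadd9 ends at 18, Ebadd9 ends at 19, Fsus4 ends at 20, Abdim ends at 26, Gm ends at 32.
Beat 30 falls within Gm.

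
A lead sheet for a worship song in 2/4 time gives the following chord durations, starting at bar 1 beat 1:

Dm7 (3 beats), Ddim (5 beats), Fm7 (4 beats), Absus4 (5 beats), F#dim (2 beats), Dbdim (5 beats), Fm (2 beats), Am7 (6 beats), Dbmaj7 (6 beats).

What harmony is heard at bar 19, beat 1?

Dbmaj7

Beat 1 of bar 19 is beat (19−1)×2 + 1 = 37 overall.
Running totals: Dm7 ends at 3, Ddim ends at 8, Fm7 ends at 12, Absus4 ends at 17, F#dim ends at 19, Dbdim ends at 24, Fm ends at 26, Am7 ends at 32, Dbmaj7 ends at 38.
Beat 37 falls within Dbmaj7.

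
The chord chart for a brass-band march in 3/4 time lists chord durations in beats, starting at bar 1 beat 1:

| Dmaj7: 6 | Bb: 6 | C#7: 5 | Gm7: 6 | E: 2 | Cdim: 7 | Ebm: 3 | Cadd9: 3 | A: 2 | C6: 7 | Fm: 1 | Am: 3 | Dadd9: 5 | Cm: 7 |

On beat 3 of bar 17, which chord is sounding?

Am

Beat 3 of bar 17 is beat (17−1)×3 + 3 = 51 overall.
Running totals: Dmaj7 ends at 6, Bb ends at 12, C#7 ends at 17, Gm7 ends at 23, E ends at 25, Cdim ends at 32, Ebm ends at 35, Cadd9 ends at 38, A ends at 40, C6 ends at 47, Fm ends at 48, Am ends at 51.
Beat 51 falls within Am.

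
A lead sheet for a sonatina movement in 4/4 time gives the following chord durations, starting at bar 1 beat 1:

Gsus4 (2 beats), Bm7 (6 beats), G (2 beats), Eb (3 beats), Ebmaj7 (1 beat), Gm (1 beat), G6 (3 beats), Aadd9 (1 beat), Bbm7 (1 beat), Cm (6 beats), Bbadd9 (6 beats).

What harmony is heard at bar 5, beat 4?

Beat 4 of bar 5 is beat (5−1)×4 + 4 = 20 overall.
Running totals: Gsus4 ends at 2, Bm7 ends at 8, G ends at 10, Eb ends at 13, Ebmaj7 ends at 14, Gm ends at 15, G6 ends at 18, Aadd9 ends at 19, Bbm7 ends at 20.
Beat 20 falls within Bbm7.

Bbm7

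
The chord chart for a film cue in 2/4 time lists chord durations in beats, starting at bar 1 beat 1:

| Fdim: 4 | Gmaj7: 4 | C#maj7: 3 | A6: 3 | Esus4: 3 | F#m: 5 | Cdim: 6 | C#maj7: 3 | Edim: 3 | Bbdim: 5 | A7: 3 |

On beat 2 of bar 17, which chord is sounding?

Beat 2 of bar 17 is beat (17−1)×2 + 2 = 34 overall.
Running totals: Fdim ends at 4, Gmaj7 ends at 8, C#maj7 ends at 11, A6 ends at 14, Esus4 ends at 17, F#m ends at 22, Cdim ends at 28, C#maj7 ends at 31, Edim ends at 34.
Beat 34 falls within Edim.

Edim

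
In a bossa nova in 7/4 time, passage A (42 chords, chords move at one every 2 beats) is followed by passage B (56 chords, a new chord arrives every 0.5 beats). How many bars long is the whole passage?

A: 42 × 2 = 84 beats = 12 bars.
B: 56 × 0.5 = 28 beats = 4 bars.
Total: 12 + 4 = 16 bars.

16 bars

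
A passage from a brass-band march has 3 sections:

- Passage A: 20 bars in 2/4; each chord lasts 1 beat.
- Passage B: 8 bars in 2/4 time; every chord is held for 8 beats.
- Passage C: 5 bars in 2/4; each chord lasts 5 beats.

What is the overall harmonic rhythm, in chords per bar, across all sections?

A: 20 × 2 = 40 beats ÷ 1 = 40 chords.
B: 8 × 2 = 16 beats ÷ 8 = 2 chords.
C: 5 × 2 = 10 beats ÷ 5 = 2 chords.
Overall: 44 chords over 33 bars → 44/33 = 4/3 chords per bar.

4/3 chords per bar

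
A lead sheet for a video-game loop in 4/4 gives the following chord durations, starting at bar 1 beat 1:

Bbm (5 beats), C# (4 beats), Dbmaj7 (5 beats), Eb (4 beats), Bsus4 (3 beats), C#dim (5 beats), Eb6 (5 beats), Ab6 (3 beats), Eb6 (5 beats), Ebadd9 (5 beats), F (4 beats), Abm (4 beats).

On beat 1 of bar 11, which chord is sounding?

Beat 1 of bar 11 is beat (11−1)×4 + 1 = 41 overall.
Running totals: Bbm ends at 5, C# ends at 9, Dbmaj7 ends at 14, Eb ends at 18, Bsus4 ends at 21, C#dim ends at 26, Eb6 ends at 31, Ab6 ends at 34, Eb6 ends at 39, Ebadd9 ends at 44.
Beat 41 falls within Ebadd9.

Ebadd9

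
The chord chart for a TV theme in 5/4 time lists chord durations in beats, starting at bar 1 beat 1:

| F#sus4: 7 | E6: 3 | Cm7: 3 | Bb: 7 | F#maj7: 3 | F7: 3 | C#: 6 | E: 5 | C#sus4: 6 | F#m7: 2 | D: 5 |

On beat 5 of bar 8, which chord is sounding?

Beat 5 of bar 8 is beat (8−1)×5 + 5 = 40 overall.
Running totals: F#sus4 ends at 7, E6 ends at 10, Cm7 ends at 13, Bb ends at 20, F#maj7 ends at 23, F7 ends at 26, C# ends at 32, E ends at 37, C#sus4 ends at 43.
Beat 40 falls within C#sus4.

C#sus4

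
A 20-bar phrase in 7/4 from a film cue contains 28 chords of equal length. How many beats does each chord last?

5 beats

20 bars × 7 beats/bar = 140 beats total.
140 beats ÷ 28 chords = 5 beats per chord.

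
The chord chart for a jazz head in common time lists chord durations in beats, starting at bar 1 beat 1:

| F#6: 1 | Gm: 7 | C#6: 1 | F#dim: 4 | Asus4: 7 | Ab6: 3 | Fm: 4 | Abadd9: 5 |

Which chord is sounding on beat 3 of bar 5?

Beat 3 of bar 5 is beat (5−1)×4 + 3 = 19 overall.
Running totals: F#6 ends at 1, Gm ends at 8, C#6 ends at 9, F#dim ends at 13, Asus4 ends at 20.
Beat 19 falls within Asus4.

Asus4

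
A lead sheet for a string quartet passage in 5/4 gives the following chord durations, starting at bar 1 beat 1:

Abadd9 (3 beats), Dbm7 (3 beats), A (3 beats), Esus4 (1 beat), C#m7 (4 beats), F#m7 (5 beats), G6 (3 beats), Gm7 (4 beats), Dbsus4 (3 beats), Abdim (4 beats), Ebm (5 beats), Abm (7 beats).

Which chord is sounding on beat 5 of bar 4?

Beat 5 of bar 4 is beat (4−1)×5 + 5 = 20 overall.
Running totals: Abadd9 ends at 3, Dbm7 ends at 6, A ends at 9, Esus4 ends at 10, C#m7 ends at 14, F#m7 ends at 19, G6 ends at 22.
Beat 20 falls within G6.

G6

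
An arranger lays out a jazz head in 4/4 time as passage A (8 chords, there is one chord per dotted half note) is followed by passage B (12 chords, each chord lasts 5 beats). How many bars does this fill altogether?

21 bars

A: 8 × 3 = 24 beats = 6 bars.
B: 12 × 5 = 60 beats = 15 bars.
Total: 6 + 15 = 21 bars.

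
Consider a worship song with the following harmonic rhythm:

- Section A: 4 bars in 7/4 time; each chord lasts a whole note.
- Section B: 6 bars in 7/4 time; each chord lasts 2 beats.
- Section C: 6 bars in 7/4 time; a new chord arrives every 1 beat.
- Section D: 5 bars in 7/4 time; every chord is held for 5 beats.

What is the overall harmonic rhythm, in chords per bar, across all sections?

A: 4 × 7 = 28 beats ÷ 4 = 7 chords.
B: 6 × 7 = 42 beats ÷ 2 = 21 chords.
C: 6 × 7 = 42 beats ÷ 1 = 42 chords.
D: 5 × 7 = 35 beats ÷ 5 = 7 chords.
Overall: 77 chords over 21 bars → 77/21 = 11/3 chords per bar.

11/3 chords per bar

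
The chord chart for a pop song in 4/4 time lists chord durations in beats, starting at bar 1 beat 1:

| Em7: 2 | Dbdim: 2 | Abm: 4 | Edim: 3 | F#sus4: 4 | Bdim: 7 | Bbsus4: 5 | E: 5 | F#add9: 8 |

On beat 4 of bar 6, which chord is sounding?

Beat 4 of bar 6 is beat (6−1)×4 + 4 = 24 overall.
Running totals: Em7 ends at 2, Dbdim ends at 4, Abm ends at 8, Edim ends at 11, F#sus4 ends at 15, Bdim ends at 22, Bbsus4 ends at 27.
Beat 24 falls within Bbsus4.

Bbsus4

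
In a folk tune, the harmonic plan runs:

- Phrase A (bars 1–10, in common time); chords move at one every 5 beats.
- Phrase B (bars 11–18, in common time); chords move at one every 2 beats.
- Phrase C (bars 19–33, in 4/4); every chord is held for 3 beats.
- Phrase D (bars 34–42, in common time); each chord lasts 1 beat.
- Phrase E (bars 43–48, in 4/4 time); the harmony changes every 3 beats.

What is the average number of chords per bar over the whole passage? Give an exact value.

A: 10 × 4 = 40 beats ÷ 5 = 8 chords.
B: 8 × 4 = 32 beats ÷ 2 = 16 chords.
C: 15 × 4 = 60 beats ÷ 3 = 20 chords.
D: 9 × 4 = 36 beats ÷ 1 = 36 chords.
E: 6 × 4 = 24 beats ÷ 3 = 8 chords.
Overall: 88 chords over 48 bars → 88/48 = 11/6 chords per bar.

11/6 chords per bar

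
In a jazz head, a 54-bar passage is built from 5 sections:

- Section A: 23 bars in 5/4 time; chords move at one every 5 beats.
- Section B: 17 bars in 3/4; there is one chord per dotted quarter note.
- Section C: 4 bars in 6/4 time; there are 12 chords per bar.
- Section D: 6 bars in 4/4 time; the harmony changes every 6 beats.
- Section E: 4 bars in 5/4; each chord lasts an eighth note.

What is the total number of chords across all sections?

A has 115 beats and chords last 5 each, so 23 chords.
B has 51 beats and chords last 1.5 each, so 34 chords.
C has 24 beats and chords last 0.5 each, so 48 chords.
D has 24 beats and chords last 6 each, so 4 chords.
E has 20 beats and chords last 0.5 each, so 40 chords.
Total: 23 + 34 + 48 + 4 + 40 = 149.

149 chords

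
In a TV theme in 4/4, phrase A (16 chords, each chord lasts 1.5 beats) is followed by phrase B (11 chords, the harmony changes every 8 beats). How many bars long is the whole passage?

A: 16 × 1.5 = 24 beats = 6 bars.
B: 11 × 8 = 88 beats = 22 bars.
Total: 6 + 22 = 28 bars.

28 bars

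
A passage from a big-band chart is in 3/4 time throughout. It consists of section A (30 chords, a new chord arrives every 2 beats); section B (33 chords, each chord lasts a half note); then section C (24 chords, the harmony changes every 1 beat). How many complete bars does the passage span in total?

50 bars

A: 30 × 2 = 60 beats = 20 bars.
B: 33 × 2 = 66 beats = 22 bars.
C: 24 × 1 = 24 beats = 8 bars.
Total: 20 + 22 + 8 = 50 bars.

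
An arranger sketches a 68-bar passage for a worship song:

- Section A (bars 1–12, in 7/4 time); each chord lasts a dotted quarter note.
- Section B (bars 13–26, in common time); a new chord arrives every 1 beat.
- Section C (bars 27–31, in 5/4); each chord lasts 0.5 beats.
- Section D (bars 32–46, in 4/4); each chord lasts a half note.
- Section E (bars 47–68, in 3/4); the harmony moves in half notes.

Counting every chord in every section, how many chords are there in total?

225 chords

A: 12 bars × 7 beats = 84 beats; 1.5 beats/chord → 56 chords.
B: 14 bars × 4 beats = 56 beats; 1 beat/chord → 56 chords.
C: 5 bars × 5 beats = 25 beats; 0.5 beats/chord → 50 chords.
D: 15 bars × 4 beats = 60 beats; 2 beats/chord → 30 chords.
E: 22 bars × 3 beats = 66 beats; 2 beats/chord → 33 chords.
Total: 56 + 56 + 50 + 30 + 33 = 225.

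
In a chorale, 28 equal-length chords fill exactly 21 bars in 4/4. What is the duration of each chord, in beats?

3 beats

21 bars × 4 beats/bar = 84 beats total.
84 beats ÷ 28 chords = 3 beats per chord.
(That is a dotted half note.)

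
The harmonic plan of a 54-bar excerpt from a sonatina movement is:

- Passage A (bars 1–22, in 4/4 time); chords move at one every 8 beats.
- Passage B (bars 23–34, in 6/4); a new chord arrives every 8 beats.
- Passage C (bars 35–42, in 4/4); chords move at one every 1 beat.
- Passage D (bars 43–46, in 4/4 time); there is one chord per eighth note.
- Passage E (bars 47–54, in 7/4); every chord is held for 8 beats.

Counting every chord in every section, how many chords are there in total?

A: 22 bars × 4 beats = 88 beats; 8 beats/chord → 11 chords.
B: 12 bars × 6 beats = 72 beats; 8 beats/chord → 9 chords.
C: 8 bars × 4 beats = 32 beats; 1 beat/chord → 32 chords.
D: 4 bars × 4 beats = 16 beats; 0.5 beats/chord → 32 chords.
E: 8 bars × 7 beats = 56 beats; 8 beats/chord → 7 chords.
Total: 11 + 9 + 32 + 32 + 7 = 91.

91 chords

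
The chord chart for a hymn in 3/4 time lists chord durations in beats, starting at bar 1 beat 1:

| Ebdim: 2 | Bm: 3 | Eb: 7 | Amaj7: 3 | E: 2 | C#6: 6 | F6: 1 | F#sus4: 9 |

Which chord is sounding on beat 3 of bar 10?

Beat 3 of bar 10 is beat (10−1)×3 + 3 = 30 overall.
Running totals: Ebdim ends at 2, Bm ends at 5, Eb ends at 12, Amaj7 ends at 15, E ends at 17, C#6 ends at 23, F6 ends at 24, F#sus4 ends at 33.
Beat 30 falls within F#sus4.

F#sus4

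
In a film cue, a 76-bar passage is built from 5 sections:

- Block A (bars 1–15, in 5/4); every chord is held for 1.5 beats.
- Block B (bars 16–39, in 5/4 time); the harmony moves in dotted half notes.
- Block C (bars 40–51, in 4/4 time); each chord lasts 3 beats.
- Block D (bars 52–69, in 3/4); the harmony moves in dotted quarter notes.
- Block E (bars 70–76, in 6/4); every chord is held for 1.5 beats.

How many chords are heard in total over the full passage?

A has 75 beats and chords last 1.5 each, so 50 chords.
B has 120 beats and chords last 3 each, so 40 chords.
C has 48 beats and chords last 3 each, so 16 chords.
D has 54 beats and chords last 1.5 each, so 36 chords.
E has 42 beats and chords last 1.5 each, so 28 chords.
Total: 50 + 40 + 16 + 36 + 28 = 170.

170 chords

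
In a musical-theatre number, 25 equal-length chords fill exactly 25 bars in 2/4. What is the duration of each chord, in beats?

25 bars × 2 beats/bar = 50 beats total.
50 beats ÷ 25 chords = 2 beats per chord.
(That is a half note.)

2 beats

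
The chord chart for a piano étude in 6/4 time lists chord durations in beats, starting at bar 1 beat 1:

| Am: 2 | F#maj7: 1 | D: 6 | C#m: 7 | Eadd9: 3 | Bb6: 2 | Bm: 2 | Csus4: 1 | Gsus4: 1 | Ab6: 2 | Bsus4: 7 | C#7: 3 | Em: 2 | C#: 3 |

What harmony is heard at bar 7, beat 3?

Em

Beat 3 of bar 7 is beat (7−1)×6 + 3 = 39 overall.
Running totals: Am ends at 2, F#maj7 ends at 3, D ends at 9, C#m ends at 16, Eadd9 ends at 19, Bb6 ends at 21, Bm ends at 23, Csus4 ends at 24, Gsus4 ends at 25, Ab6 ends at 27, Bsus4 ends at 34, C#7 ends at 37, Em ends at 39.
Beat 39 falls within Em.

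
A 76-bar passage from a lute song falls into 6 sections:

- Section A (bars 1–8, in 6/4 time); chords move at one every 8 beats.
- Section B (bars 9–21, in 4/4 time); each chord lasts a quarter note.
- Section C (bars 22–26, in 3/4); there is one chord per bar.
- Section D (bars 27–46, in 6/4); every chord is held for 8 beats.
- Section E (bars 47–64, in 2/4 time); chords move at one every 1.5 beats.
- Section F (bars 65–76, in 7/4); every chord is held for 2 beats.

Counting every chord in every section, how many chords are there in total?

A has 48 beats and chords last 8 each, so 6 chords.
B has 52 beats and chords last 1 each, so 52 chords.
C has 15 beats and chords last 3 each, so 5 chords.
D has 120 beats and chords last 8 each, so 15 chords.
E has 36 beats and chords last 1.5 each, so 24 chords.
F has 84 beats and chords last 2 each, so 42 chords.
Total: 6 + 52 + 5 + 15 + 24 + 42 = 144.

144 chords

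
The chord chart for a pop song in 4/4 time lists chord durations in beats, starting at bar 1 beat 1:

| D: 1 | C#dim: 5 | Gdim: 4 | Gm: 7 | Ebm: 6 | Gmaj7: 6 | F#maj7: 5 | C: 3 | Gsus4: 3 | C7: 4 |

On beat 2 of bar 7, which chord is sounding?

Beat 2 of bar 7 is beat (7−1)×4 + 2 = 26 overall.
Running totals: D ends at 1, C#dim ends at 6, Gdim ends at 10, Gm ends at 17, Ebm ends at 23, Gmaj7 ends at 29.
Beat 26 falls within Gmaj7.

Gmaj7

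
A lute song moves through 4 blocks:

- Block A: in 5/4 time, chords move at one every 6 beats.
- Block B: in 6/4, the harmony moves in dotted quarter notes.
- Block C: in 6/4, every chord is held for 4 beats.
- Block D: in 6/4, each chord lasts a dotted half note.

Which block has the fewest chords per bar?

A: 5 beats/bar ÷ 6 beats/chord = 5/6 chords/bar.
B: 6 beats/bar ÷ 1.5 beats/chord = 4 chords/bar.
C: 6 beats/bar ÷ 4 beats/chord = 1.5 chords/bar.
D: 6 beats/bar ÷ 3 beats/chord = 2 chords/bar.
Slowest is A at 5/6 chords/bar.

Block A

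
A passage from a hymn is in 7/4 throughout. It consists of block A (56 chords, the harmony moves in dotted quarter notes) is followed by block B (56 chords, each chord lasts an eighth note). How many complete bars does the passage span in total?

16 bars

A: 56 × 1.5 = 84 beats = 12 bars.
B: 56 × 0.5 = 28 beats = 4 bars.
Total: 12 + 4 = 16 bars.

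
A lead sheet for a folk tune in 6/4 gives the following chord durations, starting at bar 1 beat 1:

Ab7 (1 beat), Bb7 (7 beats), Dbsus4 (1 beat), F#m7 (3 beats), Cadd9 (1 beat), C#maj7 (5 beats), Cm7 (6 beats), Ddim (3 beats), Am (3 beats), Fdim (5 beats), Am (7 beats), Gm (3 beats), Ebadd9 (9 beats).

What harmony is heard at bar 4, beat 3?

Cm7

Beat 3 of bar 4 is beat (4−1)×6 + 3 = 21 overall.
Running totals: Ab7 ends at 1, Bb7 ends at 8, Dbsus4 ends at 9, F#m7 ends at 12, Cadd9 ends at 13, C#maj7 ends at 18, Cm7 ends at 24.
Beat 21 falls within Cm7.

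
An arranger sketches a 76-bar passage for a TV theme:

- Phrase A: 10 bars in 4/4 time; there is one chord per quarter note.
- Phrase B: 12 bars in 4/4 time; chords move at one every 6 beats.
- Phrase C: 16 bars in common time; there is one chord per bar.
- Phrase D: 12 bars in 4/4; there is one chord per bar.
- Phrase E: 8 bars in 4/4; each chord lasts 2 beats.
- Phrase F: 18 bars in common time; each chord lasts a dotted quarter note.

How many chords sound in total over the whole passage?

A: 10 bars × 4 beats = 40 beats; 1 beat/chord → 40 chords.
B: 12 bars × 4 beats = 48 beats; 6 beats/chord → 8 chords.
C: 16 bars × 4 beats = 64 beats; 4 beats/chord → 16 chords.
D: 12 bars × 4 beats = 48 beats; 4 beats/chord → 12 chords.
E: 8 bars × 4 beats = 32 beats; 2 beats/chord → 16 chords.
F: 18 bars × 4 beats = 72 beats; 1.5 beats/chord → 48 chords.
Total: 40 + 8 + 16 + 12 + 16 + 48 = 140.

140 chords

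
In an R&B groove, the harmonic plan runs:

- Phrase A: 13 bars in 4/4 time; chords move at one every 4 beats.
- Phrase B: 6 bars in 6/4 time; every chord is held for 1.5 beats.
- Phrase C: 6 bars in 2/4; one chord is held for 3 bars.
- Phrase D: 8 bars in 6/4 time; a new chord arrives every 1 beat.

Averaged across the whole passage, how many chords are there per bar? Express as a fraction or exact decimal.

29/11 chords per bar

A: 13 × 4 = 52 beats ÷ 4 = 13 chords.
B: 6 × 6 = 36 beats ÷ 1.5 = 24 chords.
C: 6 × 2 = 12 beats ÷ 6 = 2 chords.
D: 8 × 6 = 48 beats ÷ 1 = 48 chords.
Overall: 87 chords over 33 bars → 87/33 = 29/11 chords per bar.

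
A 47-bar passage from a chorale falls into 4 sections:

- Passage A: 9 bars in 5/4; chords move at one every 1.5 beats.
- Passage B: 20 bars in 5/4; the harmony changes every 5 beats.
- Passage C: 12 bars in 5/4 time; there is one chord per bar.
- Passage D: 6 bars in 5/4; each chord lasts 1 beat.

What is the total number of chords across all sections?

A: 9·5 = 45 beats, 45/1.5 = 30 chords.
B: 20·5 = 100 beats, 100/5 = 20 chords.
C: 12·5 = 60 beats, 60/5 = 12 chords.
D: 6·5 = 30 beats, 30/1 = 30 chords.
Total: 30 + 20 + 12 + 30 = 92.

92 chords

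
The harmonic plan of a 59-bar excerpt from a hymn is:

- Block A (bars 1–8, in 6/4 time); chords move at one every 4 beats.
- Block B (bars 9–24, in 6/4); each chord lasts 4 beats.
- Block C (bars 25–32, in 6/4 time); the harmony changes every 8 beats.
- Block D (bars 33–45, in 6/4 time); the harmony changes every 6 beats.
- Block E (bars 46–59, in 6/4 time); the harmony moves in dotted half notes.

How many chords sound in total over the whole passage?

A: 8 bars × 6 beats = 48 beats; 4 beats/chord → 12 chords.
B: 16 bars × 6 beats = 96 beats; 4 beats/chord → 24 chords.
C: 8 bars × 6 beats = 48 beats; 8 beats/chord → 6 chords.
D: 13 bars × 6 beats = 78 beats; 6 beats/chord → 13 chords.
E: 14 bars × 6 beats = 84 beats; 3 beats/chord → 28 chords.
Total: 12 + 24 + 6 + 13 + 28 = 83.

83 chords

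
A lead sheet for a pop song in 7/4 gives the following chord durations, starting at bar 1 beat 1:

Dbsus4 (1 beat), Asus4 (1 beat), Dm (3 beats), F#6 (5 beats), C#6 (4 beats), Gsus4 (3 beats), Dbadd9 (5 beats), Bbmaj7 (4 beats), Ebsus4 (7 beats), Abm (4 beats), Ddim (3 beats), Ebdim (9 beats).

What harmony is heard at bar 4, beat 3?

Bbmaj7

Beat 3 of bar 4 is beat (4−1)×7 + 3 = 24 overall.
Running totals: Dbsus4 ends at 1, Asus4 ends at 2, Dm ends at 5, F#6 ends at 10, C#6 ends at 14, Gsus4 ends at 17, Dbadd9 ends at 22, Bbmaj7 ends at 26.
Beat 24 falls within Bbmaj7.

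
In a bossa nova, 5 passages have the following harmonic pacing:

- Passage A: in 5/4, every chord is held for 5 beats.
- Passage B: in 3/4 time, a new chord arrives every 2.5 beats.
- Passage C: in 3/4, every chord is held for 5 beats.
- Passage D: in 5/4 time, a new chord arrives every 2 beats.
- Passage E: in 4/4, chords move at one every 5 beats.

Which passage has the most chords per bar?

A: 5 beats/bar ÷ 5 beats/chord = 1 chord/bar.
B: 3 beats/bar ÷ 2.5 beats/chord = 1.2 chords/bar.
C: 3 beats/bar ÷ 5 beats/chord = 0.6 chords/bar.
D: 5 beats/bar ÷ 2 beats/chord = 2.5 chords/bar.
E: 4 beats/bar ÷ 5 beats/chord = 0.8 chords/bar.
Fastest is D at 2.5 chords/bar.

Passage D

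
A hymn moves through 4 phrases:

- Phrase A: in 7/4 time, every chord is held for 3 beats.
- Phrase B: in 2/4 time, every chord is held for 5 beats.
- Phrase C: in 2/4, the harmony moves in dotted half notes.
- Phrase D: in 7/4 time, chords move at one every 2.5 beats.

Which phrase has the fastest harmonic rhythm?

A: each chord is 3 beats in 7/4, so 7/3 per bar.
B: each chord is 5 beats in 2/4, so 0.4 per bar.
C: each chord is 3 beats in 2/4, so 2/3 per bar.
D: each chord is 2.5 beats in 7/4, so 2.8 per bar.
Fastest is D at 2.8 chords/bar.

Phrase D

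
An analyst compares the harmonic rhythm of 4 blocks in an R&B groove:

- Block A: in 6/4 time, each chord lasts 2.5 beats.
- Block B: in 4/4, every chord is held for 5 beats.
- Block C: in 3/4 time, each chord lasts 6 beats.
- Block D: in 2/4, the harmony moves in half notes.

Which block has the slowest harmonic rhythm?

A: 6/2.5 = 2.4 chords/bar.
B: 4/5 = 0.8 chords/bar.
C: 3/6 = 0.5 chords/bar.
D: 2/2 = 1 chord/bar.
Slowest is C at 0.5 chords/bar.

Block C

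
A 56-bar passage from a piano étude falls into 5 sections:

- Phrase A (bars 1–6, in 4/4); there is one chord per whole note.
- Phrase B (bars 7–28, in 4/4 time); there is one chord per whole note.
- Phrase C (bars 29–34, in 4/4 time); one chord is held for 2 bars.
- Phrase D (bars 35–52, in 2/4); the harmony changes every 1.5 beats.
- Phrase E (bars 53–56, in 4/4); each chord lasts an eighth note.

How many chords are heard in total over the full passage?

87 chords

A: 6 bars × 4 beats = 24 beats; 4 beats/chord → 6 chords.
B: 22 bars × 4 beats = 88 beats; 4 beats/chord → 22 chords.
C: 6 bars × 4 beats = 24 beats; 8 beats/chord → 3 chords.
D: 18 bars × 2 beats = 36 beats; 1.5 beats/chord → 24 chords.
E: 4 bars × 4 beats = 16 beats; 0.5 beats/chord → 32 chords.
Total: 6 + 22 + 3 + 24 + 32 = 87.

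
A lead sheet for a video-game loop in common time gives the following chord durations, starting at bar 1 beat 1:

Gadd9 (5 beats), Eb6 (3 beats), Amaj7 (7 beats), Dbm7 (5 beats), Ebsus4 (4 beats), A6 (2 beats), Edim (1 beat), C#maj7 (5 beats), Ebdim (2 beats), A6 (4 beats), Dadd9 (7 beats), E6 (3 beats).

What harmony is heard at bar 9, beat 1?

Beat 1 of bar 9 is beat (9−1)×4 + 1 = 33 overall.
Running totals: Gadd9 ends at 5, Eb6 ends at 8, Amaj7 ends at 15, Dbm7 ends at 20, Ebsus4 ends at 24, A6 ends at 26, Edim ends at 27, C#maj7 ends at 32, Ebdim ends at 34.
Beat 33 falls within Ebdim.

Ebdim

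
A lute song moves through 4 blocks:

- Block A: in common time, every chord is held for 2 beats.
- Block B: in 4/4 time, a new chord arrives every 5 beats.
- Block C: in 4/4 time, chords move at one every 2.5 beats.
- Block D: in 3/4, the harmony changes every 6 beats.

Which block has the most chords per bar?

A: 4 beats/bar ÷ 2 beats/chord = 2 chords/bar.
B: 4 beats/bar ÷ 5 beats/chord = 0.8 chords/bar.
C: 4 beats/bar ÷ 2.5 beats/chord = 1.6 chords/bar.
D: 3 beats/bar ÷ 6 beats/chord = 0.5 chords/bar.
Fastest is A at 2 chords/bar.

Block A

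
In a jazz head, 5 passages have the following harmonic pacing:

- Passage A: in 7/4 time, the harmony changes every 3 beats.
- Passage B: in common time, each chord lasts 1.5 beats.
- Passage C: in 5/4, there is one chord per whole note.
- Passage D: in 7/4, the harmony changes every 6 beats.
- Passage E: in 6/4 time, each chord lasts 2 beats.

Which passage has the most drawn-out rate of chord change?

Passage D

A: 7/3 = 7/3 chords/bar.
B: 4/1.5 = 8/3 chords/bar.
C: 5/4 = 1.25 chords/bar.
D: 7/6 = 7/6 chords/bar.
E: 6/2 = 3 chords/bar.
Slowest is D at 7/6 chords/bar.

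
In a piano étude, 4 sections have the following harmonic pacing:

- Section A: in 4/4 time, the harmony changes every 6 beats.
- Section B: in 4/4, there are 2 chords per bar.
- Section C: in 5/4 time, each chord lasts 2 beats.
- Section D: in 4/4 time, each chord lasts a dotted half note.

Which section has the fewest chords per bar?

Section A

A: 4/6 = 2/3 chords/bar.
B: 4/2 = 2 chords/bar.
C: 5/2 = 2.5 chords/bar.
D: 4/3 = 4/3 chords/bar.
Slowest is A at 2/3 chords/bar.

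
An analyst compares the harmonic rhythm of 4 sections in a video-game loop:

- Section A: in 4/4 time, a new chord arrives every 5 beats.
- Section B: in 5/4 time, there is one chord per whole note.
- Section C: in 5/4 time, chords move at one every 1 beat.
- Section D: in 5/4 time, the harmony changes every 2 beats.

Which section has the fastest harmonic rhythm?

Section C

A: 4 beats/bar ÷ 5 beats/chord = 0.8 chords/bar.
B: 5 beats/bar ÷ 4 beats/chord = 1.25 chords/bar.
C: 5 beats/bar ÷ 1 beat/chord = 5 chords/bar.
D: 5 beats/bar ÷ 2 beats/chord = 2.5 chords/bar.
Fastest is C at 5 chords/bar.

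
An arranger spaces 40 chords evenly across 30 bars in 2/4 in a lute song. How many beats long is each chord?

1.5 beats

30 bars × 2 beats/bar = 60 beats total.
60 beats ÷ 40 chords = 1.5 beats per chord.
(That is a dotted quarter note.)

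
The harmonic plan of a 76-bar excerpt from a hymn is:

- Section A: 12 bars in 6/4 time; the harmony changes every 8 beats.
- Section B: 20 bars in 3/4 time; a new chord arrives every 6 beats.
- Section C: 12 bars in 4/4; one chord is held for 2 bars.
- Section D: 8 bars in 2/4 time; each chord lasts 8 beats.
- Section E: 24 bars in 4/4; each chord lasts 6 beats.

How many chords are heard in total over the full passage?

43 chords

A: 12 bars × 6 beats = 72 beats; 8 beats/chord → 9 chords.
B: 20 bars × 3 beats = 60 beats; 6 beats/chord → 10 chords.
C: 12 bars × 4 beats = 48 beats; 8 beats/chord → 6 chords.
D: 8 bars × 2 beats = 16 beats; 8 beats/chord → 2 chords.
E: 24 bars × 4 beats = 96 beats; 6 beats/chord → 16 chords.
Total: 9 + 10 + 6 + 2 + 16 = 43.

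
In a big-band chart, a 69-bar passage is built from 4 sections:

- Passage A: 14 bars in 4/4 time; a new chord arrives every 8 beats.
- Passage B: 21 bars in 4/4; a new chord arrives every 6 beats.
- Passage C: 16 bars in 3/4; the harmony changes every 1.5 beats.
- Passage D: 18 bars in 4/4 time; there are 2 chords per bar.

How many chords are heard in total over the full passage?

89 chords

A: 14 bars × 4 beats = 56 beats; 8 beats/chord → 7 chords.
B: 21 bars × 4 beats = 84 beats; 6 beats/chord → 14 chords.
C: 16 bars × 3 beats = 48 beats; 1.5 beats/chord → 32 chords.
D: 18 bars × 4 beats = 72 beats; 2 beats/chord → 36 chords.
Total: 7 + 14 + 32 + 36 = 89.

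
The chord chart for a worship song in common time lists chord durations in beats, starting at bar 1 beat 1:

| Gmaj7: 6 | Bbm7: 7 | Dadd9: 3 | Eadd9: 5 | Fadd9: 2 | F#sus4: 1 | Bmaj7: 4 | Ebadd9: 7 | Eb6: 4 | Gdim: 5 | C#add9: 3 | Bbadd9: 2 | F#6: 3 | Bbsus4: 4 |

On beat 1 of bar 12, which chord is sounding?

C#add9

Beat 1 of bar 12 is beat (12−1)×4 + 1 = 45 overall.
Running totals: Gmaj7 ends at 6, Bbm7 ends at 13, Dadd9 ends at 16, Eadd9 ends at 21, Fadd9 ends at 23, F#sus4 ends at 24, Bmaj7 ends at 28, Ebadd9 ends at 35, Eb6 ends at 39, Gdim ends at 44, C#add9 ends at 47.
Beat 45 falls within C#add9.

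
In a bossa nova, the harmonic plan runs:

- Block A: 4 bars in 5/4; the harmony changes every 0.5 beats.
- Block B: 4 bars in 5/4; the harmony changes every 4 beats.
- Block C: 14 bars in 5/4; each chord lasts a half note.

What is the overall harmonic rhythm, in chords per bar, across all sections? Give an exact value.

40/11 chords per bar

A: 4 × 5 = 20 beats ÷ 0.5 = 40 chords.
B: 4 × 5 = 20 beats ÷ 4 = 5 chords.
C: 14 × 5 = 70 beats ÷ 2 = 35 chords.
Overall: 80 chords over 22 bars → 80/22 = 40/11 chords per bar.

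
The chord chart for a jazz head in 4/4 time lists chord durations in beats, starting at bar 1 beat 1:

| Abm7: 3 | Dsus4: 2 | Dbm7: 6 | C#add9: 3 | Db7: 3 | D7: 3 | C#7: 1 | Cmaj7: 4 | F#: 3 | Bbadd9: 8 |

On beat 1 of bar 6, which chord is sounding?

C#7

Beat 1 of bar 6 is beat (6−1)×4 + 1 = 21 overall.
Running totals: Abm7 ends at 3, Dsus4 ends at 5, Dbm7 ends at 11, C#add9 ends at 14, Db7 ends at 17, D7 ends at 20, C#7 ends at 21.
Beat 21 falls within C#7.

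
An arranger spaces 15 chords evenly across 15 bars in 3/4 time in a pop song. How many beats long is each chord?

15 bars × 3 beats/bar = 45 beats total.
45 beats ÷ 15 chords = 3 beats per chord.
(That is a dotted half note.)

3 beats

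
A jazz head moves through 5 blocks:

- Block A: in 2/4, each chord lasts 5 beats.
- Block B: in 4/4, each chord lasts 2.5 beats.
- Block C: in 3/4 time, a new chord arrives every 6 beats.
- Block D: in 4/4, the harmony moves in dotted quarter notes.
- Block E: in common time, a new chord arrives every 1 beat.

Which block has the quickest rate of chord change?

A: 2 beats/bar ÷ 5 beats/chord = 0.4 chords/bar.
B: 4 beats/bar ÷ 2.5 beats/chord = 1.6 chords/bar.
C: 3 beats/bar ÷ 6 beats/chord = 0.5 chords/bar.
D: 4 beats/bar ÷ 1.5 beats/chord = 8/3 chords/bar.
E: 4 beats/bar ÷ 1 beat/chord = 4 chords/bar.
Fastest is E at 4 chords/bar.

Block E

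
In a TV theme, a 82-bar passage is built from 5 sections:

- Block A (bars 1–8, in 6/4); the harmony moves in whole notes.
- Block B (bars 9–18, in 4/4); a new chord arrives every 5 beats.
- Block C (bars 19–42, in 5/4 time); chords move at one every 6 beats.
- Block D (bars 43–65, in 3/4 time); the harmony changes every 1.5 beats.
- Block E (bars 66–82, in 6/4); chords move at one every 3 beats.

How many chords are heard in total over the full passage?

120 chords

A has 48 beats and chords last 4 each, so 12 chords.
B has 40 beats and chords last 5 each, so 8 chords.
C has 120 beats and chords last 6 each, so 20 chords.
D has 69 beats and chords last 1.5 each, so 46 chords.
E has 102 beats and chords last 3 each, so 34 chords.
Total: 12 + 8 + 20 + 46 + 34 = 120.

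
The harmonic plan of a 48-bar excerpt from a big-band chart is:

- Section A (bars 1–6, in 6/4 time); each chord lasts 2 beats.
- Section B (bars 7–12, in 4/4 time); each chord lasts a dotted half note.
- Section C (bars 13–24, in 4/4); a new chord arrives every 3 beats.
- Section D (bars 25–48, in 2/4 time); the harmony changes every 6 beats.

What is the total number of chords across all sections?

50 chords

A has 36 beats and chords last 2 each, so 18 chords.
B has 24 beats and chords last 3 each, so 8 chords.
C has 48 beats and chords last 3 each, so 16 chords.
D has 48 beats and chords last 6 each, so 8 chords.
Total: 18 + 8 + 16 + 8 = 50.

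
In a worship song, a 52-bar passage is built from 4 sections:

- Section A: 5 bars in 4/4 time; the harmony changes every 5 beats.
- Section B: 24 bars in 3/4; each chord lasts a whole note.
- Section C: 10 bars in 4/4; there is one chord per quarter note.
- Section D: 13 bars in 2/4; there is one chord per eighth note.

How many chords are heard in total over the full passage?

114 chords

A has 20 beats and chords last 5 each, so 4 chords.
B has 72 beats and chords last 4 each, so 18 chords.
C has 40 beats and chords last 1 each, so 40 chords.
D has 26 beats and chords last 0.5 each, so 52 chords.
Total: 4 + 18 + 40 + 52 = 114.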